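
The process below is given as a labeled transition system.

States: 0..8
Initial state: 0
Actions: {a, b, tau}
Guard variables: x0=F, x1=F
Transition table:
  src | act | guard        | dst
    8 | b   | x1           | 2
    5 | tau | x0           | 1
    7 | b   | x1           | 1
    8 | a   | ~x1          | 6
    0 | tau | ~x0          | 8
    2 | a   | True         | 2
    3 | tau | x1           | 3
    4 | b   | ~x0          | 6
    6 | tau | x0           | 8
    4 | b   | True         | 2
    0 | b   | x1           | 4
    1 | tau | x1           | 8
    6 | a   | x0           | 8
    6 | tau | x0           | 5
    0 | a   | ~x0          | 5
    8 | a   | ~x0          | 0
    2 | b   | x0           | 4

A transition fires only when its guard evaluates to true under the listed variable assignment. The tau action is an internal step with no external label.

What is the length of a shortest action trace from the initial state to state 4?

BFS to 4:
  depth 0: {0}
  depth 1: {5,8}
  depth 2: {6}
4 never appears.

Answer: UNREACHABLE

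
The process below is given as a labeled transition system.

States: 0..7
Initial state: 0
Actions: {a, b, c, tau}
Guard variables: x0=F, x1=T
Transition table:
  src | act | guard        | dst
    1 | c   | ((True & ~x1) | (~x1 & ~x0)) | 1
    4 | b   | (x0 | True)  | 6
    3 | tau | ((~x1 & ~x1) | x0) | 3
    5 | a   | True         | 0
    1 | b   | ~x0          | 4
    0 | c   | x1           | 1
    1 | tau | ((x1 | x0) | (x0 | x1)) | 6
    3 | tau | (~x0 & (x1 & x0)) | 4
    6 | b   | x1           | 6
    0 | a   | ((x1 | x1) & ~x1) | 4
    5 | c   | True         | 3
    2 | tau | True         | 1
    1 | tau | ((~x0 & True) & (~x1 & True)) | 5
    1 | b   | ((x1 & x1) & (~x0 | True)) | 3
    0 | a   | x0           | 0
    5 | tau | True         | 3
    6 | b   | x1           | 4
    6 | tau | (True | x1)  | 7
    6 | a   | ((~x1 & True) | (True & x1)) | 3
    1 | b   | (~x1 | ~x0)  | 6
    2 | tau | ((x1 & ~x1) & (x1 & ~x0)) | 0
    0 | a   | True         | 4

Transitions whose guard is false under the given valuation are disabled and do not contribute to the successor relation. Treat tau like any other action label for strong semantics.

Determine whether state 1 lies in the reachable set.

After dropping false guards: 15 live edges.
depth 0: {0}
depth 1: {1,4}  now seen {0,1,4}
depth 2: {3,6}  now seen {0,1,3,4,6}
depth 3: {7}  now seen {0,1,3,4,6,7}
R = {0,1,3,4,6,7}
Path to 1: c

Answer: REACHABLE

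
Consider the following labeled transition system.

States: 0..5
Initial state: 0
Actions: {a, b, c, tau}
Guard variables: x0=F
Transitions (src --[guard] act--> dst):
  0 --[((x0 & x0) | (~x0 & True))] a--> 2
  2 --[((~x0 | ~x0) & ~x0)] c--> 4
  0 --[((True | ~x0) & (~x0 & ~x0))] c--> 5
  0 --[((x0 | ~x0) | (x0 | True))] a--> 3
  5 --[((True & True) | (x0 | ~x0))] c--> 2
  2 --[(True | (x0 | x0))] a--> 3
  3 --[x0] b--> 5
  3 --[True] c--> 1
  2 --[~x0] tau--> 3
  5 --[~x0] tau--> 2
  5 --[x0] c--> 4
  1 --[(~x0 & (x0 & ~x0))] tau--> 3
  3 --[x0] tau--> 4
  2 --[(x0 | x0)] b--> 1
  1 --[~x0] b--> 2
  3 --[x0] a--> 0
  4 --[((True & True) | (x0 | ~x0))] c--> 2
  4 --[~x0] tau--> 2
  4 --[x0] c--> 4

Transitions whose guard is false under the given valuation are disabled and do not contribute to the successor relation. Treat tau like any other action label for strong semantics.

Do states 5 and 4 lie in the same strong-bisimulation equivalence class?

Bisimulation quotient by refinement:
  π0 = {{0,1,2,3,4,5}}
  π1 = {{0},{1},{2},{3},{4,5}}
Fixed point at round 2; 5 class(es).
5∈{4,5}, 4∈{4,5}

Answer: BISIMILAR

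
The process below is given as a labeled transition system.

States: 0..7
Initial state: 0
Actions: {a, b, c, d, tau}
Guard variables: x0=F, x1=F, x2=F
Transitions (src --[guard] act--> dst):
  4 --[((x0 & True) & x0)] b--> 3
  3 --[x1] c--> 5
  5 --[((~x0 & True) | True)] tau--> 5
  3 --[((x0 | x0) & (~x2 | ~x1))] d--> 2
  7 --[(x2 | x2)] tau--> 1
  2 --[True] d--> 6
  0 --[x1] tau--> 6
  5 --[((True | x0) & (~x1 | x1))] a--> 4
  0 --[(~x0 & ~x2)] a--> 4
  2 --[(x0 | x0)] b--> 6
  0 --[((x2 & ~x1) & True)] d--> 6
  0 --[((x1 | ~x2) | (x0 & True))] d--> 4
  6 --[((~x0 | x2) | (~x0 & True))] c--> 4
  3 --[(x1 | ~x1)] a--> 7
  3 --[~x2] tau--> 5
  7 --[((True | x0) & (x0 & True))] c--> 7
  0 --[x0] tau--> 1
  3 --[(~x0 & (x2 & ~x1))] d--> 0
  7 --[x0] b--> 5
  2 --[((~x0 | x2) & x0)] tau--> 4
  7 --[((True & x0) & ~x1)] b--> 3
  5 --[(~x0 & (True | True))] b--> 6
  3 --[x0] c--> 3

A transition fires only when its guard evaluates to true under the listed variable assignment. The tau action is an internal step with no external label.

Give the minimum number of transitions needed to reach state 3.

Answer: UNREACHABLE

Working:
BFS to 3:
  L0 = {0}
  L1 = {4}
3 never appears.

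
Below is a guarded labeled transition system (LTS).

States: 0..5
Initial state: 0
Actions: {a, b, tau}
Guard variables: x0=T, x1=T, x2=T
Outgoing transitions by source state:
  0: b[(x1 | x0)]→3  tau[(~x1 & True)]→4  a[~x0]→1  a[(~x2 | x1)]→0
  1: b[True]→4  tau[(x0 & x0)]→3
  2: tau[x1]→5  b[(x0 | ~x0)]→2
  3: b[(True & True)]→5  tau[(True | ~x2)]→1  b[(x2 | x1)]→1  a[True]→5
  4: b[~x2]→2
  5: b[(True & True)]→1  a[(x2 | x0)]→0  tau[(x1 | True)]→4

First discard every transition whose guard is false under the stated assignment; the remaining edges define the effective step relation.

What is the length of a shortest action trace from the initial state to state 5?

Answer: 2

Trace:
Layered search for 5:
  L0 = {0}
  L1 = {3}
  L2 = {1,5}
depth(5)=2, e.g. b·a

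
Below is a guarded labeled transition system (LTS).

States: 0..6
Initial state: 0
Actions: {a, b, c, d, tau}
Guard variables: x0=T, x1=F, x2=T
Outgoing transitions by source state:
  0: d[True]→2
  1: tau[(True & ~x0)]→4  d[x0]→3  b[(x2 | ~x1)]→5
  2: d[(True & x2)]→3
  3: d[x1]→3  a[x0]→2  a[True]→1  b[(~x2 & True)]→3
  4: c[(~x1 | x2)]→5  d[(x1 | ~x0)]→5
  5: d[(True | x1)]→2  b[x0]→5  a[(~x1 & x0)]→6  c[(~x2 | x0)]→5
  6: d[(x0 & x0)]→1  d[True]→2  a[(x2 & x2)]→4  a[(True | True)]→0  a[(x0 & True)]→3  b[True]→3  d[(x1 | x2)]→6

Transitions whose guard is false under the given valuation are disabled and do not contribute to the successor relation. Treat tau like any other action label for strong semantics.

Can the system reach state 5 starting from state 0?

Answer: REACHABLE

Trace:
18 transition(s) survive guard evaluation.
L0 = {0}
L1 = {2}  now seen {0,2}
L2 = {3}  now seen {0,2,3}
L3 = {1}  now seen {0,1,2,3}
L4 = {5}  now seen {0,1,2,3,5}
L5 = {6}  now seen {0,1,2,3,5,6}
L6 = {4}  now seen {0,1,2,3,4,5,6}
Reach set: {0,1,2,3,4,5,6}
Path to 5: d·d·a·b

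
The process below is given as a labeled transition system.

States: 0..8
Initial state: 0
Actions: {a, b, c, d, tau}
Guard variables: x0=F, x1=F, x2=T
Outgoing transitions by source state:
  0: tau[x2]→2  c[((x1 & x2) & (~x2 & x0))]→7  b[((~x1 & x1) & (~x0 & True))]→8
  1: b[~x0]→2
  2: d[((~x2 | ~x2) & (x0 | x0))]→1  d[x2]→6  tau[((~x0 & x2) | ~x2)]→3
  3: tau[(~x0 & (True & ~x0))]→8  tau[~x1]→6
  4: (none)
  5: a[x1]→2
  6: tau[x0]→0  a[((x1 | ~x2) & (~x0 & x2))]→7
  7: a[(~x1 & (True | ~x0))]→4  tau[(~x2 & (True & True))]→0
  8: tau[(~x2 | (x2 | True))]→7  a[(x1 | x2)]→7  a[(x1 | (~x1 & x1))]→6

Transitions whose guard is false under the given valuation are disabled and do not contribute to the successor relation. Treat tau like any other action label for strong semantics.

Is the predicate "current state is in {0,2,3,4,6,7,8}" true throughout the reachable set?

Answer: INVARIANT HOLDS

Working:
Safe = {0,2,3,4,6,7,8}
Reachable = {0,2,3,4,6,7,8}
  0: safe
  2: safe
  3: safe
  4: safe
  6: safe
  7: safe
  8: safe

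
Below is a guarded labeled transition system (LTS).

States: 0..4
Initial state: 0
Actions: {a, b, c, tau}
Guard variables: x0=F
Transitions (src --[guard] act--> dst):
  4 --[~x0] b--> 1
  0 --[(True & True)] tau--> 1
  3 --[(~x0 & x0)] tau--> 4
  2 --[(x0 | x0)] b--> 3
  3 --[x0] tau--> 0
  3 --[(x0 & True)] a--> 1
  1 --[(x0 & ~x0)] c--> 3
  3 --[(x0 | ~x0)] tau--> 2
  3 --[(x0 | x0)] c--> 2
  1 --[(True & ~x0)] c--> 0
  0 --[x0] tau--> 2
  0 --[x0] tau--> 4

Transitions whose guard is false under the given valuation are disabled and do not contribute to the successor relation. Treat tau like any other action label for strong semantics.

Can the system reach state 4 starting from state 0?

4 transition(s) survive guard evaluation.
Layer 0: {0}
Layer 1: {1}  now seen {0,1}
Reach set: {0,1}

Answer: UNREACHABLE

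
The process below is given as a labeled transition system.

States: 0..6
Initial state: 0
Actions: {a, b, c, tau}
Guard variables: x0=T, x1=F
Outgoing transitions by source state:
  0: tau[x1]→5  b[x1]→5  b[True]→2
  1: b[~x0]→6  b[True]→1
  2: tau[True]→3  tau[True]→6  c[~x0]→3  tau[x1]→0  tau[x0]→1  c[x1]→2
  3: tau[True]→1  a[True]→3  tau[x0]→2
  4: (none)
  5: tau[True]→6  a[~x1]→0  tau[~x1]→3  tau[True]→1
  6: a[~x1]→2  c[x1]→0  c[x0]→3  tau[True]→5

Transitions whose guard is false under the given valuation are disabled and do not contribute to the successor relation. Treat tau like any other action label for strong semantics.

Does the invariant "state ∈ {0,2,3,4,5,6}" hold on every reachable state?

Answer: INVARIANT VIOLATED at state 1

Working:
Allowed set {0,2,3,4,5,6}
Reach set: {0,1,2,3,5,6}
  0: ✓
  1: outside
  2: ✓
  3: ✓
  5: ✓
  6: ✓
reach 1 via b·tau — violates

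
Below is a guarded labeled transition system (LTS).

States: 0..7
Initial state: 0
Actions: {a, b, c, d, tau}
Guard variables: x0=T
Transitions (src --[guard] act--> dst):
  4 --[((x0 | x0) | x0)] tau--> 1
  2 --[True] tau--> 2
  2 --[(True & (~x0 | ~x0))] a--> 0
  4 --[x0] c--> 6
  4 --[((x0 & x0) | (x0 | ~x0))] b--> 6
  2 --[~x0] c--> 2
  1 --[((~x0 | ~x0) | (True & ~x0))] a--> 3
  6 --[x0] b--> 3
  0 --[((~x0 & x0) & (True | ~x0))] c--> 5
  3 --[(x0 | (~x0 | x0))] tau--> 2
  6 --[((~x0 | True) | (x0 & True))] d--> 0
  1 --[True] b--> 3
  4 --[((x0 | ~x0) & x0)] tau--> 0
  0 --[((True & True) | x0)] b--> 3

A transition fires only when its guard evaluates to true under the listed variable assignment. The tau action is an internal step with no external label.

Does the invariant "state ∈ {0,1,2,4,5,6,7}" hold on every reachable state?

Answer: INVARIANT VIOLATED at state 3

Working:
Inv-set: {0,1,2,4,5,6,7}
Reachable = {0,2,3}
  0: safe
  2: safe
  3: outside
reach 3 via b — violates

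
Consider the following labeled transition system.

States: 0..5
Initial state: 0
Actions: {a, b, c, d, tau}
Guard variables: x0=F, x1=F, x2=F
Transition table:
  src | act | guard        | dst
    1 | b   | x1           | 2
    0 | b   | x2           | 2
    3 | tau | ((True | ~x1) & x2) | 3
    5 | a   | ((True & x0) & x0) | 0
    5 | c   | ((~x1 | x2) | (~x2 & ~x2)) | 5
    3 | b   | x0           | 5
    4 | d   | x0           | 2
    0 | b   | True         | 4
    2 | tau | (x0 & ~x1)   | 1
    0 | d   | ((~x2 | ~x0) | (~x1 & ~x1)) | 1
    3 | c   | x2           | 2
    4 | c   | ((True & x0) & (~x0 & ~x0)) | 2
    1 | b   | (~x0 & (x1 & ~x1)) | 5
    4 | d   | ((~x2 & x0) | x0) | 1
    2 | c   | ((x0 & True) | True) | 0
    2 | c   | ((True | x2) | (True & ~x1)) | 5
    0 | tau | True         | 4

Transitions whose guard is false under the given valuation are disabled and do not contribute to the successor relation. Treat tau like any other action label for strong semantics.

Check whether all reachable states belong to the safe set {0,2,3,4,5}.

Safe = {0,2,3,4,5}
Reachable = {0,1,4}
  0: ok
  1: ✗ unsafe
  4: ok
witness against invariant: d → 1

Answer: INVARIANT VIOLATED at state 1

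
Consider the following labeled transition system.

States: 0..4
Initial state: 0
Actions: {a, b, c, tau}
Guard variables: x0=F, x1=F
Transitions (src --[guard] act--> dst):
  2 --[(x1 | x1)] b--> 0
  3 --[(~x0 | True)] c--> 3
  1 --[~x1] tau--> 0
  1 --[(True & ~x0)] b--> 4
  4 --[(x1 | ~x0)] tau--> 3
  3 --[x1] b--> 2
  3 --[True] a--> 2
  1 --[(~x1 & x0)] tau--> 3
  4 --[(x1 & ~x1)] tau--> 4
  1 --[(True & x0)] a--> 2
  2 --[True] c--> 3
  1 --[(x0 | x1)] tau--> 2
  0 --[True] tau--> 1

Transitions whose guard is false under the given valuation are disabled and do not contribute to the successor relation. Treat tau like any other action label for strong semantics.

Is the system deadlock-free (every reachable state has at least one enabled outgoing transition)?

Reach set: {0,1,2,3,4}
  0: tau→1  [1 out]
  1: b→4  tau→0  [2 out]
  2: c→3  [1 out]
  3: a→2  c→3  [2 out]
  4: tau→3  [1 out]

Answer: DEADLOCK-FREE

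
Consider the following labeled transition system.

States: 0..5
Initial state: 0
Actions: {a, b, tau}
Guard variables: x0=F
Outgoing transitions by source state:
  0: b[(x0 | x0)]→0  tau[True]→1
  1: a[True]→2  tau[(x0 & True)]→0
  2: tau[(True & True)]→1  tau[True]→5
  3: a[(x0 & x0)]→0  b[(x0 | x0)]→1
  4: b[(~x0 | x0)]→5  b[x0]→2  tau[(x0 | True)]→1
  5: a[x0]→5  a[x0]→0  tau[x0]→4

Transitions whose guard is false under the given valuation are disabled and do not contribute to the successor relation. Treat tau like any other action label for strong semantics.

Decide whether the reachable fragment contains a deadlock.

Answer: DEADLOCK at state 5

Working:
R = {0,1,2,5}
  0: tau→1  [deg 1]
  1: a→2  [deg 1]
  2: tau→1  tau→5  [deg 2]
  5: ∅  [STUCK]
trace reaching 5: tau·a·tau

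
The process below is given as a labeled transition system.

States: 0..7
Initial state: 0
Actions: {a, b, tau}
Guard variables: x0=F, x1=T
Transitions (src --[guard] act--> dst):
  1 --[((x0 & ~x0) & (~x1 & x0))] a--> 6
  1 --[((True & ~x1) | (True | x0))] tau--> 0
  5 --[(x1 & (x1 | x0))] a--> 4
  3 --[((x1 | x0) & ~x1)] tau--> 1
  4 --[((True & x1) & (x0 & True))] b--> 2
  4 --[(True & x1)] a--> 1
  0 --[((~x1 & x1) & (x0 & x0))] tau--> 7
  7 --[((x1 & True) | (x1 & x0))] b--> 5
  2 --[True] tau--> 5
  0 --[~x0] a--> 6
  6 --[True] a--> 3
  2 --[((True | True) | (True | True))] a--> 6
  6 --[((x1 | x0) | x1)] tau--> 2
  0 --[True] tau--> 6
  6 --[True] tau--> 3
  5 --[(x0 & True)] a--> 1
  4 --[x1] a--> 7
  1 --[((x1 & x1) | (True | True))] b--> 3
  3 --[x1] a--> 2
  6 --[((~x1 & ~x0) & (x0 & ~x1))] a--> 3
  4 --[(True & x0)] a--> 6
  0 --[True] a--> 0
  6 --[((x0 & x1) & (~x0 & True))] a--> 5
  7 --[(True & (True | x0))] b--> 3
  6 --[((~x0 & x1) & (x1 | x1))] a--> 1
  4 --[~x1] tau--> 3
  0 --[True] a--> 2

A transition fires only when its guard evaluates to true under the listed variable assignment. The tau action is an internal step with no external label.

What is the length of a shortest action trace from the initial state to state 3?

BFS to 3:
  depth 0: {0}
  depth 1: {2,6}
  depth 2: {1,3,5}
first hit 3 at d=2 via a·a

Answer: 2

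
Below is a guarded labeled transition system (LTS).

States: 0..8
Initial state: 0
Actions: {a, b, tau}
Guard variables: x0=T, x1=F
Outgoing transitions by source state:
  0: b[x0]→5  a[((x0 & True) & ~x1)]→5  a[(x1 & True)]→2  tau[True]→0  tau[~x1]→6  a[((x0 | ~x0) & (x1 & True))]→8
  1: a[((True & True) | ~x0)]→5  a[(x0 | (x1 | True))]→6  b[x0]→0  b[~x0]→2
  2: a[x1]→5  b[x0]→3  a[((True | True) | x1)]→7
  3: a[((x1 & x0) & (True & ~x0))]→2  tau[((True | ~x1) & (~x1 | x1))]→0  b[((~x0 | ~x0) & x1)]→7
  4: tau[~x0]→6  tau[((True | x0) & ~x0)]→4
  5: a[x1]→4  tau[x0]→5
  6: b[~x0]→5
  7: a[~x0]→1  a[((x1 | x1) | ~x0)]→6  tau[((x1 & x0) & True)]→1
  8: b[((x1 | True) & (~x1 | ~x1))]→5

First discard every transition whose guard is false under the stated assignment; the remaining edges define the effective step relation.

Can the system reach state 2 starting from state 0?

Guard filter leaves 12 enabled edge(s).
depth 0: {0}
depth 1: {5,6}  total {0,5,6}
R = {0,5,6}

Answer: UNREACHABLE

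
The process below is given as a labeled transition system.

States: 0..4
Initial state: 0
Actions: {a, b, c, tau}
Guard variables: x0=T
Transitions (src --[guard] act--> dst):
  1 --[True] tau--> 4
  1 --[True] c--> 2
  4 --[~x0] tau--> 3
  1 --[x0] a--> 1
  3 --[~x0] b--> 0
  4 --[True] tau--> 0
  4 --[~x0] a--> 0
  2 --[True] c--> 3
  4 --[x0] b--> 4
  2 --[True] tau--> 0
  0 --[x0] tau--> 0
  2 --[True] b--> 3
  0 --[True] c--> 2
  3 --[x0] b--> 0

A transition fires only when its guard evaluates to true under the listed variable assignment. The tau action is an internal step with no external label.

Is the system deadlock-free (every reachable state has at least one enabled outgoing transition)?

Answer: DEADLOCK-FREE

Trace:
Reach set: {0,2,3}
  0: c→2  tau→0  [2 out]
  2: b→3  c→3  tau→0  [3 out]
  3: b→0  [1 out]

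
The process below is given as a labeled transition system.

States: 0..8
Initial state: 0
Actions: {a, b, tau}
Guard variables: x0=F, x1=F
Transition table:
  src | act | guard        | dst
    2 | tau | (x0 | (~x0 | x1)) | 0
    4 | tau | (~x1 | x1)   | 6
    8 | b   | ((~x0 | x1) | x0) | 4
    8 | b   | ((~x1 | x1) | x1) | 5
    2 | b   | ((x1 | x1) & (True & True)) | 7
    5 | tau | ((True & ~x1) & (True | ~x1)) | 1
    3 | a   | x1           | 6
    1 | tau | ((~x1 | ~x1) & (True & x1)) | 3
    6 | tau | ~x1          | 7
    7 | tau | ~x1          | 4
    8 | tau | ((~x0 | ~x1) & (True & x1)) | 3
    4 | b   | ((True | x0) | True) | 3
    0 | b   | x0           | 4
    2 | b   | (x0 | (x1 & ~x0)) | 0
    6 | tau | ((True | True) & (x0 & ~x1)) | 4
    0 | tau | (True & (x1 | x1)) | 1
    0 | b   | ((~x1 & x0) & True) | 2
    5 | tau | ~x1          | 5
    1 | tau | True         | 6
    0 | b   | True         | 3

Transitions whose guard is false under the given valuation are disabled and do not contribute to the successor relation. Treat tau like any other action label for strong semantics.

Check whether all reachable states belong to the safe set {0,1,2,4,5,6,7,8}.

Allowed set {0,1,2,4,5,6,7,8}
Reachable = {0,3}
  0: ✓
  3: ✗ unsafe
reach 3 via b — violates

Answer: INVARIANT VIOLATED at state 3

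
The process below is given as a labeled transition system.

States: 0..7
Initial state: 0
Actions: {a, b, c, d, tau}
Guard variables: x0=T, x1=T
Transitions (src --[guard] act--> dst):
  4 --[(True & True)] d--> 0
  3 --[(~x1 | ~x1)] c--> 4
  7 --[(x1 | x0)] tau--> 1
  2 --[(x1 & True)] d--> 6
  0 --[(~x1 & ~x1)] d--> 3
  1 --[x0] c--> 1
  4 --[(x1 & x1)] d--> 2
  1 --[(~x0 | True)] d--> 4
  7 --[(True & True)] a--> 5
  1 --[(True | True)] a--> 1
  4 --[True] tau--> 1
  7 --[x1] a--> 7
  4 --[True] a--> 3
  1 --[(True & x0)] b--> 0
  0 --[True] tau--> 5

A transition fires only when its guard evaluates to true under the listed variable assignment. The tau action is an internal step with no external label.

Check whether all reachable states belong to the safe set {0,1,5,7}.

Inv-set: {0,1,5,7}
Reach set: {0,5}
  0: safe
  5: safe

Answer: INVARIANT HOLDS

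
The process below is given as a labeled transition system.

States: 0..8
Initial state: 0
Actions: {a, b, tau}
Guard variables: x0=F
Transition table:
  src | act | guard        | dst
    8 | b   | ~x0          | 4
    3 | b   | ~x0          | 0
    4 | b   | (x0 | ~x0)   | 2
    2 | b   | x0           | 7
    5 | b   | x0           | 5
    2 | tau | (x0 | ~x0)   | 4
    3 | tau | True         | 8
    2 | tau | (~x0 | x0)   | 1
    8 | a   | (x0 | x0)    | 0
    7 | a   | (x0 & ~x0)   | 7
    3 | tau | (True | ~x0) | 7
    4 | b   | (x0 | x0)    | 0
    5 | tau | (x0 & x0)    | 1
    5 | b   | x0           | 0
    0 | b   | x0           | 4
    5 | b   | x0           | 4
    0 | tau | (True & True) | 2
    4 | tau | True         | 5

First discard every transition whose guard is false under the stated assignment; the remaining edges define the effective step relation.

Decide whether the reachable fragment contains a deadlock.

Answer: DEADLOCK at state 1

Trace:
R = {0,1,2,4,5}
  0: tau→2  [deg 1]
  1: ∅  [STUCK]
  2: tau→1  tau→4  [deg 2]
  4: b→2  tau→5  [deg 2]
  5: ∅  [STUCK]
witness 1: tau·tau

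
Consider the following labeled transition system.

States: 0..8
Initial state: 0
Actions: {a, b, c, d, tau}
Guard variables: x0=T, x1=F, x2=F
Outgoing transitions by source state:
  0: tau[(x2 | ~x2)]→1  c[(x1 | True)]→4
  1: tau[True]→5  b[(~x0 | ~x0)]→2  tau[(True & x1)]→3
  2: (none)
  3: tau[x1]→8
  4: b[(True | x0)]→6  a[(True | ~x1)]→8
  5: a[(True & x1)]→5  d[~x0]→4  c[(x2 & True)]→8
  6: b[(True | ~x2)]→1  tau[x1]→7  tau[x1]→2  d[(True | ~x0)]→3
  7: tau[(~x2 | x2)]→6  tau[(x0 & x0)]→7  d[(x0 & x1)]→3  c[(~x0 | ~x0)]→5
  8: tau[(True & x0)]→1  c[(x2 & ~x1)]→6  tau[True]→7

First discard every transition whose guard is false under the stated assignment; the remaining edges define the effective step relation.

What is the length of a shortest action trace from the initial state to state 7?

Answer: 3

Trace:
BFS to 7:
  depth 0: {0}
  depth 1: {1,4}
  depth 2: {5,6,8}
  depth 3: {3,7}
7 enters at depth 3; path c·a·tau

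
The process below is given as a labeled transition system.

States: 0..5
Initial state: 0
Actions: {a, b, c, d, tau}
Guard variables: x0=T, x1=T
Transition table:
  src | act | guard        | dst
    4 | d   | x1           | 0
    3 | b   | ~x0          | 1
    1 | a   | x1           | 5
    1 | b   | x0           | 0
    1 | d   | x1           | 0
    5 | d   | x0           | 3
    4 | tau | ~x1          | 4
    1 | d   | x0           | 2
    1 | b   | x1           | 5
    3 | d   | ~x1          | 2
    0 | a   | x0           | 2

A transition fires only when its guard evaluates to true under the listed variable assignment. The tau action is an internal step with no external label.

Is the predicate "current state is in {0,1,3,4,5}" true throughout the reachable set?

Allowed set {0,1,3,4,5}
Reachable = {0,2}
  0: safe
  2: outside
counterexample path to 2: a

Answer: INVARIANT VIOLATED at state 2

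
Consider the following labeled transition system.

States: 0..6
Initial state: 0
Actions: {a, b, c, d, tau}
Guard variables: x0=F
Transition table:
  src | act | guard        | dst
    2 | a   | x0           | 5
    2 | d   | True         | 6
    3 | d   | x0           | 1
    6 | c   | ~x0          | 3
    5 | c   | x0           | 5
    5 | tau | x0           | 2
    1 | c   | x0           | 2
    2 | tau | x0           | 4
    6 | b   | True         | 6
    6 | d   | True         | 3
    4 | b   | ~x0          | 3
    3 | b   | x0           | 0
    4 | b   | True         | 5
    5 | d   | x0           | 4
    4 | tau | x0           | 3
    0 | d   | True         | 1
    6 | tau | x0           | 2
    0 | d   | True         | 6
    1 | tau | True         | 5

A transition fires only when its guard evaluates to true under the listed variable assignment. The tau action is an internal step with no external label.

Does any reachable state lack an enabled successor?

R = {0,1,3,5,6}
  0: d→1  d→6  [deg 2]
  1: tau→5  [deg 1]
  3: ∅  [STUCK]
  5: ∅  [STUCK]
  6: b→6  c→3  d→3  [deg 3]
witness 3: d·c

Answer: DEADLOCK at state 3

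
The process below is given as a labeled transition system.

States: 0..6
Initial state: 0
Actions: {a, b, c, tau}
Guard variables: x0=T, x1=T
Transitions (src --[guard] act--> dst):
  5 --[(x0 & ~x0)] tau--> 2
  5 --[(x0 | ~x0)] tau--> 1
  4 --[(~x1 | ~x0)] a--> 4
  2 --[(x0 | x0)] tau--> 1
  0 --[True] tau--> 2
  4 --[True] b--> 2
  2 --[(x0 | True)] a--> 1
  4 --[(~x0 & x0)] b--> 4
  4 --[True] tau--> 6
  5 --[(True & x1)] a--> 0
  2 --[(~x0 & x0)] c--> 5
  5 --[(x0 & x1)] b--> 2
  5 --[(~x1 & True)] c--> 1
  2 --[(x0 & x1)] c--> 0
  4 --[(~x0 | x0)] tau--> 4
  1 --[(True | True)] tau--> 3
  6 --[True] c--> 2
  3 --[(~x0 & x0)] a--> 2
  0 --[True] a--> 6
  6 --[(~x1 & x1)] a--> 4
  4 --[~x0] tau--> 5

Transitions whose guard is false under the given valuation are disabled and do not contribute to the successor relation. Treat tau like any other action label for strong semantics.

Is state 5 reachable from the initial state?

13 transition(s) survive guard evaluation.
depth 0: {0}
depth 1: {2,6}  cumulative {0,2,6}
depth 2: {1}  cumulative {0,1,2,6}
depth 3: {3}  cumulative {0,1,2,3,6}
R = {0,1,2,3,6}

Answer: UNREACHABLE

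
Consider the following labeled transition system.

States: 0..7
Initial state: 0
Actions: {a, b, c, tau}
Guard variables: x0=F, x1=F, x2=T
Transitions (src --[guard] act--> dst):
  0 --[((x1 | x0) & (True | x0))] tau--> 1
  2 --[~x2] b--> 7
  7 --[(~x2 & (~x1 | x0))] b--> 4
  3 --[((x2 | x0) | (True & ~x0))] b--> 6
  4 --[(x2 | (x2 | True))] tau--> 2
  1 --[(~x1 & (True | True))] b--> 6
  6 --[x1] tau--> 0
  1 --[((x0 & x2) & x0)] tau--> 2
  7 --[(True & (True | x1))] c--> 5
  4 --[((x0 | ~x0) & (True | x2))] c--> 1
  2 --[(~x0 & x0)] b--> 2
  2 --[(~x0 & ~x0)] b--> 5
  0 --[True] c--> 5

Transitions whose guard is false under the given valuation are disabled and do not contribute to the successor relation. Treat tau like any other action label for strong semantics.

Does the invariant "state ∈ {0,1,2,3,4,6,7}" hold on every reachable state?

Allowed set {0,1,2,3,4,6,7}
Reach set: {0,5}
  0: ✓
  5: outside
witness against invariant: c → 5

Answer: INVARIANT VIOLATED at state 5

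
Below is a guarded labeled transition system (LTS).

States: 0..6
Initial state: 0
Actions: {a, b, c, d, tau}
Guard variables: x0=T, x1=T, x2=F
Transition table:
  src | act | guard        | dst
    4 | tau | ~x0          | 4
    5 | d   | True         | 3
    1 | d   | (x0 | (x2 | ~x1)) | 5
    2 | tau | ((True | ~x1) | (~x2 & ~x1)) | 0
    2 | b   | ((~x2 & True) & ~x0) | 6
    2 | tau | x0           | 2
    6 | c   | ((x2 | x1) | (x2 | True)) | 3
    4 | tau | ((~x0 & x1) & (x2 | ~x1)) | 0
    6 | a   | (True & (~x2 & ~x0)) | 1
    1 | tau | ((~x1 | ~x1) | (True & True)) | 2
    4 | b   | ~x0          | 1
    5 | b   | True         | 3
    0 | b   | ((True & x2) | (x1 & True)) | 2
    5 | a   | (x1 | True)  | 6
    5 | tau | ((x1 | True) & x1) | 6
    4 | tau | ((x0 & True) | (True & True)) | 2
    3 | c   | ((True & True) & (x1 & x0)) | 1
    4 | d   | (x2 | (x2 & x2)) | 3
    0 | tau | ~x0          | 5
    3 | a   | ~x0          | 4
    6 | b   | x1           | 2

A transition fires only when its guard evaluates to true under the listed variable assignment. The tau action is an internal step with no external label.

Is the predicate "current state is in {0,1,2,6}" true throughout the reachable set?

Answer: INVARIANT HOLDS

Trace:
Allowed set {0,1,2,6}
Reach set: {0,2}
  0: ✓
  2: ✓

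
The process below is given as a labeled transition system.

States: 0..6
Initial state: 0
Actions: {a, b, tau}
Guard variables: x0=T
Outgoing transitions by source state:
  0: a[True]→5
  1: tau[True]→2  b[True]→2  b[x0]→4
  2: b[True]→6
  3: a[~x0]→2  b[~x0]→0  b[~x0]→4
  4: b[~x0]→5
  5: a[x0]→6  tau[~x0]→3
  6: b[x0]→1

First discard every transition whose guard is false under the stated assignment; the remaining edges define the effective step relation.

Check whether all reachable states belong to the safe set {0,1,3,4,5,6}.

Answer: INVARIANT VIOLATED at state 2

Analysis:
Allowed set {0,1,3,4,5,6}
Reachable = {0,1,2,4,5,6}
  0: safe
  1: safe
  2: VIOLATES
  4: safe
  5: safe
  6: safe
counterexample path to 2: a·a·b·tau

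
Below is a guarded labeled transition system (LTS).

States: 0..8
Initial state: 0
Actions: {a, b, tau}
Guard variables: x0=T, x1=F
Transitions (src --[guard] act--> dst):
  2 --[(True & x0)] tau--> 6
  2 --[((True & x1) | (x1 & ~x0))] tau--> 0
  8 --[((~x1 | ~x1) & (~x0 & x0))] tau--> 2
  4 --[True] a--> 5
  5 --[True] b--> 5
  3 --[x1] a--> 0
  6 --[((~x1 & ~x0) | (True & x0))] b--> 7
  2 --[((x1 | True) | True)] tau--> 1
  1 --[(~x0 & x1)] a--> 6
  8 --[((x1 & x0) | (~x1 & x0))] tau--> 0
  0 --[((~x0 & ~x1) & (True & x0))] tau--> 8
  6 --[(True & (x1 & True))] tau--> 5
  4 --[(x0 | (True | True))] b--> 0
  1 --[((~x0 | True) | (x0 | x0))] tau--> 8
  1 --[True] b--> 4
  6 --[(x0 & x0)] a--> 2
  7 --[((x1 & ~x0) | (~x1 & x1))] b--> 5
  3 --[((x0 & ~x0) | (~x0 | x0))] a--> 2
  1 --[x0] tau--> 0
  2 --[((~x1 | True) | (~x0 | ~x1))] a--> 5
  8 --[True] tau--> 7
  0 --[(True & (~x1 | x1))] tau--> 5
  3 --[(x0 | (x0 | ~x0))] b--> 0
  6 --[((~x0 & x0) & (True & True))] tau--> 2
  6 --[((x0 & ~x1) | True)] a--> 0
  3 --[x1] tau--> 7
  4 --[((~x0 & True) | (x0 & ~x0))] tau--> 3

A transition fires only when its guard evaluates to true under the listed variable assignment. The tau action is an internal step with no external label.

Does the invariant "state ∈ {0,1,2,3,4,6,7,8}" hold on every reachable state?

Inv-set: {0,1,2,3,4,6,7,8}
Reach set: {0,5}
  0: safe
  5: ✗ unsafe
counterexample path to 5: tau

Answer: INVARIANT VIOLATED at state 5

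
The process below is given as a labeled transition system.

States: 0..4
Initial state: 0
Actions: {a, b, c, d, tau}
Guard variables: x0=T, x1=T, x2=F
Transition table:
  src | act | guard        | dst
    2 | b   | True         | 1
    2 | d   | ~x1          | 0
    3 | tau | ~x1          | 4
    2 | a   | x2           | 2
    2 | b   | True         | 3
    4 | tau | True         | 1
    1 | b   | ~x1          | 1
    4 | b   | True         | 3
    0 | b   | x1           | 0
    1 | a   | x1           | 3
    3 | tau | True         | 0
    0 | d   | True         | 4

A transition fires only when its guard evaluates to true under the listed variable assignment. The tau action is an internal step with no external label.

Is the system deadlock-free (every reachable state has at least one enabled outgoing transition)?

Reachable = {0,1,3,4}
  0: b→0  d→4  [2 exit(s)]
  1: a→3  [1 exit(s)]
  3: tau→0  [1 exit(s)]
  4: b→3  tau→1  [2 exit(s)]

Answer: DEADLOCK-FREE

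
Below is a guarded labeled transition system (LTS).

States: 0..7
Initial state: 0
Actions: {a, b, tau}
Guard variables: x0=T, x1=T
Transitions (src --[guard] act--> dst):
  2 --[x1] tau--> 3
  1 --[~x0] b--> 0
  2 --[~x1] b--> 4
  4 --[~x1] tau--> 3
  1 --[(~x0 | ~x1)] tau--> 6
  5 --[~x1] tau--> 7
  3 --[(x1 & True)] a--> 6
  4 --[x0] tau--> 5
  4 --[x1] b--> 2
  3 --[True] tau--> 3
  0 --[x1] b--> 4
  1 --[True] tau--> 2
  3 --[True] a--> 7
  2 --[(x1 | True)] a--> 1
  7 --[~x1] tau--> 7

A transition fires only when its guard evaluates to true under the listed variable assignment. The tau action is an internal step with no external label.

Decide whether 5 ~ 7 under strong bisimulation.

Refine partition for ~:
  round 0: {{0,1,2,3,4,5,6,7}}
  round 1: {{0},{1},{2,3},{4},{5,6,7}}
  round 2: {{0},{1},{2},{3},{4},{5,6,7}}
6 equivalence class(es) (converged in 3)
class of 5: {5,6,7}; class of 7: {5,6,7}

Answer: BISIMILAR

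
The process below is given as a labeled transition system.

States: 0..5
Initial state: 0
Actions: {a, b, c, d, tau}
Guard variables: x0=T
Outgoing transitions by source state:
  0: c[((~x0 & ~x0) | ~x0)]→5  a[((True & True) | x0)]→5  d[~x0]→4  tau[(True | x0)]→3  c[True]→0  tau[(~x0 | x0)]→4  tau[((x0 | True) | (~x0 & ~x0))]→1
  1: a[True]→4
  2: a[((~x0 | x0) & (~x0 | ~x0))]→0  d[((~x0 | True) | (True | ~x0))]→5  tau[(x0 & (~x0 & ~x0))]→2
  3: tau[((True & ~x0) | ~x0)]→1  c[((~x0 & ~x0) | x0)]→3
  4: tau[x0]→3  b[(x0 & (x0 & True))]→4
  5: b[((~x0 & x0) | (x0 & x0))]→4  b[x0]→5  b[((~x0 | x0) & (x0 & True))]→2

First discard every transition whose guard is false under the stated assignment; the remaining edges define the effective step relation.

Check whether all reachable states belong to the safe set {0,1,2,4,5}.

Safe = {0,1,2,4,5}
Reach set: {0,1,2,3,4,5}
  0: ✓
  1: ✓
  2: ✓
  3: outside
  4: ✓
  5: ✓
reach 3 via tau — violates

Answer: INVARIANT VIOLATED at state 3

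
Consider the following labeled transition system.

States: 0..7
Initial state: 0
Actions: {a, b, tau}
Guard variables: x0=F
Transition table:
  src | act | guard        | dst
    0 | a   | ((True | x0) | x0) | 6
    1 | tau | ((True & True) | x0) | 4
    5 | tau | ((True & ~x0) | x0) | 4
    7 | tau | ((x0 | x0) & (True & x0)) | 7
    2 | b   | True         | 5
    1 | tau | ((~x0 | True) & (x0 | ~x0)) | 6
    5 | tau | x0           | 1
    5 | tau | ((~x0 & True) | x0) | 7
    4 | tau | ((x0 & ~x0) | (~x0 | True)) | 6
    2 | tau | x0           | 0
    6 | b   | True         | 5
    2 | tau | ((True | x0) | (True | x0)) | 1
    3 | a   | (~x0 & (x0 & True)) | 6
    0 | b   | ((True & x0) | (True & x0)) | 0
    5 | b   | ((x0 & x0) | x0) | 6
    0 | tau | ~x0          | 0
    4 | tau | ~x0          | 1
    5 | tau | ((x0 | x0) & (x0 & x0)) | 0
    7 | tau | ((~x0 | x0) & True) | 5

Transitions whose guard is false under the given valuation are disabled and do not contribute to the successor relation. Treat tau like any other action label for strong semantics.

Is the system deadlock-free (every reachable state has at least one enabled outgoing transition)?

Answer: DEADLOCK-FREE

Analysis:
R = {0,1,4,5,6,7}
  0: a→6  tau→0  [deg 2]
  1: tau→4  tau→6  [deg 2]
  4: tau→1  tau→6  [deg 2]
  5: tau→4  tau→7  [deg 2]
  6: b→5  [deg 1]
  7: tau→5  [deg 1]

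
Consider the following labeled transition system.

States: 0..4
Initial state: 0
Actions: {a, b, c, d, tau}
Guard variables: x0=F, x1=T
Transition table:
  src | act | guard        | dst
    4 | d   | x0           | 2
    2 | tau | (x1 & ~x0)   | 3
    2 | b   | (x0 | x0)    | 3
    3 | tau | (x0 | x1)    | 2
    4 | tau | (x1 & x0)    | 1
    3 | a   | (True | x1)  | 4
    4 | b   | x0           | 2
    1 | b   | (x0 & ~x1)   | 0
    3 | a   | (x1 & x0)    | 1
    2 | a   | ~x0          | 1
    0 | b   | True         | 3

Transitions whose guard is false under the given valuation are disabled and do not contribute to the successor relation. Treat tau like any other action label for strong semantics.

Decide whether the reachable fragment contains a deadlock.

Reach set: {0,1,2,3,4}
  0: b→3  [1 exit(s)]
  1: ∅  [STUCK]
  2: a→1  tau→3  [2 exit(s)]
  3: a→4  tau→2  [2 exit(s)]
  4: ∅  [STUCK]
witness 1: b·tau·a

Answer: DEADLOCK at state 1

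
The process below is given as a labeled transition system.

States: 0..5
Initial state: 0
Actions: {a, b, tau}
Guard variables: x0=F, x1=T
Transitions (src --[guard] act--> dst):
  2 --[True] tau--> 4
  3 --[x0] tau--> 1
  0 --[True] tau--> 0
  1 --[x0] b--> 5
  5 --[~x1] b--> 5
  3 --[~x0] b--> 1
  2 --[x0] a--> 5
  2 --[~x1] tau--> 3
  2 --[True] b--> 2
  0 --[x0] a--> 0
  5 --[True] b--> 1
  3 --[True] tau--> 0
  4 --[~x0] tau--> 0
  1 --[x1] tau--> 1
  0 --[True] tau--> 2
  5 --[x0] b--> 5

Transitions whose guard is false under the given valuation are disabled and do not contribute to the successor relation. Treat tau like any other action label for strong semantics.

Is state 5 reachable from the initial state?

After dropping false guards: 9 live edges.
Layer 0: {0}
Layer 1: {2}  now seen {0,2}
Layer 2: {4}  now seen {0,2,4}
Reach set: {0,2,4}

Answer: UNREACHABLE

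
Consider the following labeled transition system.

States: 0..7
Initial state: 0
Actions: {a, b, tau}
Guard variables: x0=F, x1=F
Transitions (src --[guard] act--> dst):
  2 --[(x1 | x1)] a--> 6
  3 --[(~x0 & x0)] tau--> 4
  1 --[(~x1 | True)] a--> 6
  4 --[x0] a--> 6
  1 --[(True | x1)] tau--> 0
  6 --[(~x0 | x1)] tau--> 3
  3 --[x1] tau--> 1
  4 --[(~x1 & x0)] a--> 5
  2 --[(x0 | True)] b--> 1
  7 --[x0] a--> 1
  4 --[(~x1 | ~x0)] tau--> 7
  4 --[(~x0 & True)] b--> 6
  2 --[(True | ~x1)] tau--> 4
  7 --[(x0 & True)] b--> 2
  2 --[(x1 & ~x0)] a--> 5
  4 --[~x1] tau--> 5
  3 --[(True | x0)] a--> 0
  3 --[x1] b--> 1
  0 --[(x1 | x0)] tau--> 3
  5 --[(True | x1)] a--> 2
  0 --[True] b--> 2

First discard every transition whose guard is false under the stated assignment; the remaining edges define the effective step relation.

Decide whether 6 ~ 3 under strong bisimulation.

Answer: NOT BISIMILAR

Analysis:
Compute ~ classes (split until stable):
  π0 = {{0,1,2,3,4,5,6,7}}
  π1 = {{0},{1},{2,4},{3,5},{6},{7}}
  π2 = {{0},{1},{2},{3},{4},{5},{6},{7}}
8 equivalence class(es) (converged in 3)
class of 6: {6}; class of 3: {3}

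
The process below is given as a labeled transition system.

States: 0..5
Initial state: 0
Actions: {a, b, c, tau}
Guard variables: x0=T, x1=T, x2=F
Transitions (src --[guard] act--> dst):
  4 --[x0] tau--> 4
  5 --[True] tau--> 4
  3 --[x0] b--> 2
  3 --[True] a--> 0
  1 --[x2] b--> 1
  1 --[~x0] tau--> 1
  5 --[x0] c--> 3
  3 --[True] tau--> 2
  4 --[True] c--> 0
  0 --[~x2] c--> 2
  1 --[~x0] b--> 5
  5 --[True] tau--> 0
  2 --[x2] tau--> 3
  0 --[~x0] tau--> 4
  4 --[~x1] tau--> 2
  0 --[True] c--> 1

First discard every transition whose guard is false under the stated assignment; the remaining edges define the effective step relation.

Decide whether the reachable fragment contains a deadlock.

Answer: DEADLOCK at state 1

Analysis:
R = {0,1,2}
  0: c→1  c→2  [deg 2]
  1: ∅  [no exit]
  2: ∅  [no exit]
witness 1: c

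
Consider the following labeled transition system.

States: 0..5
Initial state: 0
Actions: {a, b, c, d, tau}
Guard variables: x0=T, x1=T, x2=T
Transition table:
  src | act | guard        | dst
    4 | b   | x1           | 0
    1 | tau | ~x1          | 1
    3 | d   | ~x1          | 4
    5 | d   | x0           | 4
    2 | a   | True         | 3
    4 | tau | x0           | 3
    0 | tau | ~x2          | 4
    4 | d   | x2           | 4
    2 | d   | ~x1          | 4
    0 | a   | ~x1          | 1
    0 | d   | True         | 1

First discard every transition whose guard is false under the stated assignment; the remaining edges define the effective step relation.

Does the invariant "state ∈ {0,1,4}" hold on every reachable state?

Inv-set: {0,1,4}
R = {0,1}
  0: safe
  1: safe

Answer: INVARIANT HOLDS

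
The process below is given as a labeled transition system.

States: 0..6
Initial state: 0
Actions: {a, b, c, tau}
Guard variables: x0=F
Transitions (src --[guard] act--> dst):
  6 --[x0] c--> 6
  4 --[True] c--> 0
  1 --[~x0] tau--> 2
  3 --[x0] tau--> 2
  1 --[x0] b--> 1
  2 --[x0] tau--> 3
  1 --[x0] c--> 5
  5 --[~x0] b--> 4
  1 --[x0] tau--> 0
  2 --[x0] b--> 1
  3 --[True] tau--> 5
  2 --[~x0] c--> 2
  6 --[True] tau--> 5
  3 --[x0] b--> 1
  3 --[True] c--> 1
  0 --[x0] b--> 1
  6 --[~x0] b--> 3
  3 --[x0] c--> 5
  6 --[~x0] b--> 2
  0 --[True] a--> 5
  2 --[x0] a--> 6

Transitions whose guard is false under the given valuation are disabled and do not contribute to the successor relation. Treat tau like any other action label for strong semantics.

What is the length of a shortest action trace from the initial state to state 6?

Answer: UNREACHABLE

Trace:
Breadth-first toward 6:
  L0 = {0}
  L1 = {5}
  L2 = {4}
6 never appears.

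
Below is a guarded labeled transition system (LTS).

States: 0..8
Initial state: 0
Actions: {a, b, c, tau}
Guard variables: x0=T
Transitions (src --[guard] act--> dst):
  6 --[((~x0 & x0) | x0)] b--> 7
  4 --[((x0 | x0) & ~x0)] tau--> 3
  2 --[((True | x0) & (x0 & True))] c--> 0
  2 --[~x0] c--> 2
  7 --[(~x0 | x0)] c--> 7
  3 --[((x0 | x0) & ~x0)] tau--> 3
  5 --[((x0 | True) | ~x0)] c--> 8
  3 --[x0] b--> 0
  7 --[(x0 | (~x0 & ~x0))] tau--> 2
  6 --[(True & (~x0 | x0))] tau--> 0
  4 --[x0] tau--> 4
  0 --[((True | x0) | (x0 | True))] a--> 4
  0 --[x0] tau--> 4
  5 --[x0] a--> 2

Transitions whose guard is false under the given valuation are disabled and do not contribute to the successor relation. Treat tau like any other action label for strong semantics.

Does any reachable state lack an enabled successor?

Reachable = {0,4}
  0: a→4  tau→4  [2 out]
  4: tau→4  [1 out]

Answer: DEADLOCK-FREE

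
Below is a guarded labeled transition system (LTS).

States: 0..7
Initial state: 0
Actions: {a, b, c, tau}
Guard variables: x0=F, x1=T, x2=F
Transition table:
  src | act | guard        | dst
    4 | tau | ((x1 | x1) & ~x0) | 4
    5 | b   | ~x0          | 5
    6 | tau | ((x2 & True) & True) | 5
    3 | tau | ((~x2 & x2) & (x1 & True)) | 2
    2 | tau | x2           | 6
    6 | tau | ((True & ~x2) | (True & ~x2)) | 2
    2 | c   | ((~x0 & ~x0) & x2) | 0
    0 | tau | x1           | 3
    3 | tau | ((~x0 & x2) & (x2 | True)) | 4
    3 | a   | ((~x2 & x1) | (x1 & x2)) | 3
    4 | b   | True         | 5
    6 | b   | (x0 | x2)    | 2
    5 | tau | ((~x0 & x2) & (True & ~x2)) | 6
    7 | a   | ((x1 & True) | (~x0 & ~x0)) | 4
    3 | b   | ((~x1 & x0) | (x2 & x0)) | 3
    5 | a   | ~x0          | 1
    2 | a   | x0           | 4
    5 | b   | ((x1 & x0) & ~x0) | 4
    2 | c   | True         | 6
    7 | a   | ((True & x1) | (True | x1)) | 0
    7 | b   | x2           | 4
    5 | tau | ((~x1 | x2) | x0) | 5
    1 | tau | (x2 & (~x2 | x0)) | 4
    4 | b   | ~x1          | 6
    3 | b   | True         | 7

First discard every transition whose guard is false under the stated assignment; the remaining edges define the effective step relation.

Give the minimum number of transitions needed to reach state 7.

Breadth-first toward 7:
  depth 0: {0}
  depth 1: {3}
  depth 2: {7}
first hit 7 at d=2 via tau·b

Answer: 2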